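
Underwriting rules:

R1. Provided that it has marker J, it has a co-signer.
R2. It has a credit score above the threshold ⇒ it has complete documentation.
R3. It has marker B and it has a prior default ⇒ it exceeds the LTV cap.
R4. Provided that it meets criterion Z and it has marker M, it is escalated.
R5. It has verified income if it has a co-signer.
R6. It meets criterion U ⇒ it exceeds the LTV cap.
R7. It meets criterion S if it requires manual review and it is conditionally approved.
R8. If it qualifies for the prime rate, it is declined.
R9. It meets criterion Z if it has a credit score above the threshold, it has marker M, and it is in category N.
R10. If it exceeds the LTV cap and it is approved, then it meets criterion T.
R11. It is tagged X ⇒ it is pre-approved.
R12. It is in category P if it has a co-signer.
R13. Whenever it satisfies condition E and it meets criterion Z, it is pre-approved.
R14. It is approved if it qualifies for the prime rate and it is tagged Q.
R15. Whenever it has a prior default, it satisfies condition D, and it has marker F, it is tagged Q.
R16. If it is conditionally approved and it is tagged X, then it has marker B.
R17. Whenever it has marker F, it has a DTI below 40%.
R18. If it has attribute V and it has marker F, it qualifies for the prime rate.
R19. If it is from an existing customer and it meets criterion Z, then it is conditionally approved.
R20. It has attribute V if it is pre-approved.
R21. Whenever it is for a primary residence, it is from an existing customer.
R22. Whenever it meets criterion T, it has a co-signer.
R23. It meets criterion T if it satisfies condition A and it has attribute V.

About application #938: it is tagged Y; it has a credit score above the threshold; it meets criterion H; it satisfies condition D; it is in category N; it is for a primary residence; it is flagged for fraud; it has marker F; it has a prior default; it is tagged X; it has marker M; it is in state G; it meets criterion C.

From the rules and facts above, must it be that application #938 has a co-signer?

Yes

By R9 (it has a credit score above the threshold, it has marker M, it is in category N): it meets criterion Z.
By R11 (it is tagged X): it is pre-approved.
By R15 (it has a prior default, it satisfies condition D, it has marker F): it is tagged Q.
By R20 (it is pre-approved): it has attribute V.
By R21 (it is for a primary residence): it is from an existing customer.
By R18 (it has attribute V, it has marker F): it qualifies for the prime rate.
By R19 (it is from an existing customer, it meets criterion Z): it is conditionally approved.
By R14 (it qualifies for the prime rate, it is tagged Q): it is approved.
By R16 (it is conditionally approved, it is tagged X): it has marker B.
By R3 (it has marker B, it has a prior default): it exceeds the LTV cap.
By R10 (it exceeds the LTV cap, it is approved): it meets criterion T.
By R22 (it meets criterion T): it has a co-signer.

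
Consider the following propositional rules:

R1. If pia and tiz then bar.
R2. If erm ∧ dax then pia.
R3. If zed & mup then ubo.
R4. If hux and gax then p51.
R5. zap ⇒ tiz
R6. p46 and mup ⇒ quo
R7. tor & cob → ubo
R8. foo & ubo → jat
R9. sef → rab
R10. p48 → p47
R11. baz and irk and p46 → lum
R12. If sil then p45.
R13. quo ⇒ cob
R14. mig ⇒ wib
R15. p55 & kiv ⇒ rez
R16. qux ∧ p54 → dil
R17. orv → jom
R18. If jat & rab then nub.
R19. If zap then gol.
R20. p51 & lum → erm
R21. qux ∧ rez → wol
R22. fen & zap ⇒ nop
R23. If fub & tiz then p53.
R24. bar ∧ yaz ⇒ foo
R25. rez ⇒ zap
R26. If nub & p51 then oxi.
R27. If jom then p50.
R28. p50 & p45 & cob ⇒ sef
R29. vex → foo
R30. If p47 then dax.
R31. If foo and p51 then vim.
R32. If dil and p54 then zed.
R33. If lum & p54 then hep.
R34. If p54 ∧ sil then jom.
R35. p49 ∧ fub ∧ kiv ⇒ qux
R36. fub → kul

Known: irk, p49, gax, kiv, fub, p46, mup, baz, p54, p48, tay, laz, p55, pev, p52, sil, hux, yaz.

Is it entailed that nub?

Yes

p51  (by R4: hux, gax)
quo  (by R6: p46, mup)
p47  (by R10: p48)
lum  (by R11: baz, irk, p46)
p45  (by R12: sil)
cob  (by R13: quo)
rez  (by R15: p55, kiv)
erm  (by R20: p51, lum)
zap  (by R25: rez)
dax  (by R30: p47)
jom  (by R34: p54, sil)
qux  (by R35: p49, fub, kiv)
pia  (by R2: erm, dax)
tiz  (by R5: zap)
dil  (by R16: qux, p54)
p50  (by R27: jom)
sef  (by R28: p50, p45, cob)
zed  (by R32: dil, p54)
bar  (by R1: pia, tiz)
ubo  (by R3: zed, mup)
rab  (by R9: sef)
foo  (by R24: bar, yaz)
jat  (by R8: foo, ubo)
nub  (by R18: jat, rab)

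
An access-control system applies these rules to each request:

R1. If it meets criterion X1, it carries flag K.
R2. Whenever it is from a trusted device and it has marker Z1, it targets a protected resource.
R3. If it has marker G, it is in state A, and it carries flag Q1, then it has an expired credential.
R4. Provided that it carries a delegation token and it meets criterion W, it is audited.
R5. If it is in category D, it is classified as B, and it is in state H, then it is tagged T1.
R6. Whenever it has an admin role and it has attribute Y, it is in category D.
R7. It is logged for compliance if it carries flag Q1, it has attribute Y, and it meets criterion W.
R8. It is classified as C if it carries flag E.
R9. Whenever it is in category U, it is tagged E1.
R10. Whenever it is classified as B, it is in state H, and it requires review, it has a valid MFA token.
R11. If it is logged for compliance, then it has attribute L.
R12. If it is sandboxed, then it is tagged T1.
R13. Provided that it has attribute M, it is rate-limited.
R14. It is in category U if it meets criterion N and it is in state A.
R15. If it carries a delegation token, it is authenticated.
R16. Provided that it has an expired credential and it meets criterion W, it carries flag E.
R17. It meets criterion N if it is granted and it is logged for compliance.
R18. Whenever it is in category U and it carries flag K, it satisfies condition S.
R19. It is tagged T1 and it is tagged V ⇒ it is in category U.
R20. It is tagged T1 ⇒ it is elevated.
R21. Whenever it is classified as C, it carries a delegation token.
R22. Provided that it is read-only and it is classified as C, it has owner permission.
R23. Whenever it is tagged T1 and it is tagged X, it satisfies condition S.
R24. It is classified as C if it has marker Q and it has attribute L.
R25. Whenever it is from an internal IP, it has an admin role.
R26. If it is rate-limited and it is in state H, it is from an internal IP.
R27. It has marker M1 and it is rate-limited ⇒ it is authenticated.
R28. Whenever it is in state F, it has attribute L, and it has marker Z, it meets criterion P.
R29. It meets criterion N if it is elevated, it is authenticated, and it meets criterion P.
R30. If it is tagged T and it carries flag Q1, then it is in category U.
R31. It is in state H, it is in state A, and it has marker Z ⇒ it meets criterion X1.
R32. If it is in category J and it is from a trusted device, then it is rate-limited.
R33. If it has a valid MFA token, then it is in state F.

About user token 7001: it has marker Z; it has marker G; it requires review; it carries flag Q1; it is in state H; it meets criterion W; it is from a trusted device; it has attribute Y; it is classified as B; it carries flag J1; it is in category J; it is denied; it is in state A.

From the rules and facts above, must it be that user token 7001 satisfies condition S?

Yes

By R3 (it has marker G, it is in state A, it carries flag Q1): it has an expired credential.
By R7 (it carries flag Q1, it has attribute Y, it meets criterion W): it is logged for compliance.
By R10 (it is classified as B, it is in state H, it requires review): it has a valid MFA token.
By R11 (it is logged for compliance): it has attribute L.
By R16 (it has an expired credential, it meets criterion W): it carries flag E.
By R31 (it is in state H, it is in state A, it has marker Z): it meets criterion X1.
By R32 (it is in category J, it is from a trusted device): it is rate-limited.
By R33 (it has a valid MFA token): it is in state F.
By R1 (it meets criterion X1): it carries flag K.
By R8 (it carries flag E): it is classified as C.
By R21 (it is classified as C): it carries a delegation token.
By R26 (it is rate-limited, it is in state H): it is from an internal IP.
By R28 (it is in state F, it has attribute L, it has marker Z): it meets criterion P.
By R15 (it carries a delegation token): it is authenticated.
By R25 (it is from an internal IP): it has an admin role.
By R6 (it has an admin role, it has attribute Y): it is in category D.
By R5 (it is in category D, it is classified as B, it is in state H): it is tagged T1.
By R20 (it is tagged T1): it is elevated.
By R29 (it is elevated, it is authenticated, it meets criterion P): it meets criterion N.
By R14 (it meets criterion N, it is in state A): it is in category U.
By R18 (it is in category U, it carries flag K): it satisfies condition S.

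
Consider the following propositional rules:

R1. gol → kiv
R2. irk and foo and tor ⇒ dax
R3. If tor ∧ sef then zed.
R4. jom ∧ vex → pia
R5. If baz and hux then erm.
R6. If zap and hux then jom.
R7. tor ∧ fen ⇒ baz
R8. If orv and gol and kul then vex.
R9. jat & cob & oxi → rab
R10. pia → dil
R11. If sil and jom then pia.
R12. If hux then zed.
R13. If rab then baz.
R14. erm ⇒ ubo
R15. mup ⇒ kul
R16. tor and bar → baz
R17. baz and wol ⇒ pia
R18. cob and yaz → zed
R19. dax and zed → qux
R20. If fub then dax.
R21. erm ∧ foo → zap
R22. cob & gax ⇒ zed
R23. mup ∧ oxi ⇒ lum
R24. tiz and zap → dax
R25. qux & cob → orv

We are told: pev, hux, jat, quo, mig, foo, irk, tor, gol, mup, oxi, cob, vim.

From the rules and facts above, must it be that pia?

dax  (by R2: irk, foo, tor)
rab  (by R9: jat, cob, oxi)
zed  (by R12: hux)
baz  (by R13: rab)
kul  (by R15: mup)
qux  (by R19: dax, zed)
orv  (by R25: qux, cob)
erm  (by R5: baz, hux)
vex  (by R8: orv, gol, kul)
zap  (by R21: erm, foo)
jom  (by R6: zap, hux)
pia  (by R4: jom, vex)

Yes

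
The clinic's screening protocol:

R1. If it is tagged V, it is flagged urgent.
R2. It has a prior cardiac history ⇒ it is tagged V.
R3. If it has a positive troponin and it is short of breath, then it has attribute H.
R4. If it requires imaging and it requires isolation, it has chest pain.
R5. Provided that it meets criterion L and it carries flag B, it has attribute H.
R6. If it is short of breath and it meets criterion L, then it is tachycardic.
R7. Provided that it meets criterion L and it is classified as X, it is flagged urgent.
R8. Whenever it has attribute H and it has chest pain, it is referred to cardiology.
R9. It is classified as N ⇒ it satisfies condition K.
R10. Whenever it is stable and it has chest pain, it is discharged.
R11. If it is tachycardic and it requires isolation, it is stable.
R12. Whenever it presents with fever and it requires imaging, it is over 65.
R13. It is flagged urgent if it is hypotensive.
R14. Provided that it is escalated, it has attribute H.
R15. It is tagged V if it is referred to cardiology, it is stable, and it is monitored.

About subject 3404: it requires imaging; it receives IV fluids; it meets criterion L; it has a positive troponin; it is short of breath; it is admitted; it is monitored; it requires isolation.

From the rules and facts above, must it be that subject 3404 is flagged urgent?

By R3 (it has a positive troponin, it is short of breath): it has attribute H.
By R4 (it requires imaging, it requires isolation): it has chest pain.
By R6 (it is short of breath, it meets criterion L): it is tachycardic.
By R8 (it has attribute H, it has chest pain): it is referred to cardiology.
By R11 (it is tachycardic, it requires isolation): it is stable.
By R15 (it is referred to cardiology, it is stable, it is monitored): it is tagged V.
By R1 (it is tagged V): it is flagged urgent.

Yes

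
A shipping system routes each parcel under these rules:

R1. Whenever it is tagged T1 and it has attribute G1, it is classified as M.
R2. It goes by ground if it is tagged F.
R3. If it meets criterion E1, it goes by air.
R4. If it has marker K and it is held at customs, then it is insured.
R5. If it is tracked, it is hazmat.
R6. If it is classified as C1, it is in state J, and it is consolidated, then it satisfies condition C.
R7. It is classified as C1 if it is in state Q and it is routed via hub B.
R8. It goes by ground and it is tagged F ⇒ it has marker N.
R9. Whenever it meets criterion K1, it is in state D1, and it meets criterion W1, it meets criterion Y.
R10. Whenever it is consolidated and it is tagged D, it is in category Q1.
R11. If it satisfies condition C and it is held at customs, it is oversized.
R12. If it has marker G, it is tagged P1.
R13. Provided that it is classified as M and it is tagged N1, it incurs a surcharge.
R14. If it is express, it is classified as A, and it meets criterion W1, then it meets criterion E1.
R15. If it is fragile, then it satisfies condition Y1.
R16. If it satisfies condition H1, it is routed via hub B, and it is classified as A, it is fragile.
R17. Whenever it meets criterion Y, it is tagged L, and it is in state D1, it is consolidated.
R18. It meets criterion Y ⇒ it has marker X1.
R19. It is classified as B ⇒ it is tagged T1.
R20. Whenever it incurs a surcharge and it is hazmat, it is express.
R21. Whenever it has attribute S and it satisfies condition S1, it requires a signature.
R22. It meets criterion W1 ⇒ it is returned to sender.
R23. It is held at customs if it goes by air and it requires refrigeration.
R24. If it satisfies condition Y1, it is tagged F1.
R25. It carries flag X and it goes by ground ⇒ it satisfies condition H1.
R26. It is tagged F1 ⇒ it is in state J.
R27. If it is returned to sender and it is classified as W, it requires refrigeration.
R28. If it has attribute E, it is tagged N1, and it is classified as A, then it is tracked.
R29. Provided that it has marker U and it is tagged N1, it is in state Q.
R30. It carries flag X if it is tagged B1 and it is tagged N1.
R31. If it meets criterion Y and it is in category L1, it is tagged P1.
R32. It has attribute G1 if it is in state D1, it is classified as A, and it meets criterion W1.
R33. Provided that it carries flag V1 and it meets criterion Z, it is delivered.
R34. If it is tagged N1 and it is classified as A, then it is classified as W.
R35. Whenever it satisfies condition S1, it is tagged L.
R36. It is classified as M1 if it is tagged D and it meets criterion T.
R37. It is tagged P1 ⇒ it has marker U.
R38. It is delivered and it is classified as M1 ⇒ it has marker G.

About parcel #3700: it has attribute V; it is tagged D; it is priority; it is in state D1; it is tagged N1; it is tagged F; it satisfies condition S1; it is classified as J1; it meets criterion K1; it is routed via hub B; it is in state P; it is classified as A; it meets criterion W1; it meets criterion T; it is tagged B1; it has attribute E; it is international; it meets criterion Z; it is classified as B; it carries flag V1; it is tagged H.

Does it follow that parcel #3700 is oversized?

Yes

By R2 (it is tagged F): it goes by ground.
By R9 (it meets criterion K1, it is in state D1, it meets criterion W1): it meets criterion Y.
By R19 (it is classified as B): it is tagged T1.
By R22 (it meets criterion W1): it is returned to sender.
By R28 (it has attribute E, it is tagged N1, it is classified as A): it is tracked.
By R30 (it is tagged B1, it is tagged N1): it carries flag X.
By R32 (it is in state D1, it is classified as A, it meets criterion W1): it has attribute G1.
By R33 (it carries flag V1, it meets criterion Z): it is delivered.
By R34 (it is tagged N1, it is classified as A): it is classified as W.
By R35 (it satisfies condition S1): it is tagged L.
By R36 (it is tagged D, it meets criterion T): it is classified as M1.
By R38 (it is delivered, it is classified as M1): it has marker G.
By R1 (it is tagged T1, it has attribute G1): it is classified as M.
By R5 (it is tracked): it is hazmat.
By R12 (it has marker G): it is tagged P1.
By R13 (it is classified as M, it is tagged N1): it incurs a surcharge.
By R17 (it meets criterion Y, it is tagged L, it is in state D1): it is consolidated.
By R20 (it incurs a surcharge, it is hazmat): it is express.
By R25 (it carries flag X, it goes by ground): it satisfies condition H1.
By R27 (it is returned to sender, it is classified as W): it requires refrigeration.
By R37 (it is tagged P1): it has marker U.
By R14 (it is express, it is classified as A, it meets criterion W1): it meets criterion E1.
By R16 (it satisfies condition H1, it is routed via hub B, it is classified as A): it is fragile.
By R29 (it has marker U, it is tagged N1): it is in state Q.
By R3 (it meets criterion E1): it goes by air.
By R7 (it is in state Q, it is routed via hub B): it is classified as C1.
By R15 (it is fragile): it satisfies condition Y1.
By R23 (it goes by air, it requires refrigeration): it is held at customs.
By R24 (it satisfies condition Y1): it is tagged F1.
By R26 (it is tagged F1): it is in state J.
By R6 (it is classified as C1, it is in state J, it is consolidated): it satisfies condition C.
By R11 (it satisfies condition C, it is held at customs): it is oversized.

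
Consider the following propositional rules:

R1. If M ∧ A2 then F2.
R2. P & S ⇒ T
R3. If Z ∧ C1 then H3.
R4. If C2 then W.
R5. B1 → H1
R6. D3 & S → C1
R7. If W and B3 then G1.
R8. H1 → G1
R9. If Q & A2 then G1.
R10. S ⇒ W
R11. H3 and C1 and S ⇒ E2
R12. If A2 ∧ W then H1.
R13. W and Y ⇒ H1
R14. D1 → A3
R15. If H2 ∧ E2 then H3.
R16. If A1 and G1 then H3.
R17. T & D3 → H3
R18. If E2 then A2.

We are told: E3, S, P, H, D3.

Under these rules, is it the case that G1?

T  (by R2: P, S)
C1  (by R6: D3, S)
W  (by R10: S)
H3  (by R17: T, D3)
E2  (by R11: H3, C1, S)
A2  (by R18: E2)
H1  (by R12: A2, W)
G1  (by R8: H1)

Yes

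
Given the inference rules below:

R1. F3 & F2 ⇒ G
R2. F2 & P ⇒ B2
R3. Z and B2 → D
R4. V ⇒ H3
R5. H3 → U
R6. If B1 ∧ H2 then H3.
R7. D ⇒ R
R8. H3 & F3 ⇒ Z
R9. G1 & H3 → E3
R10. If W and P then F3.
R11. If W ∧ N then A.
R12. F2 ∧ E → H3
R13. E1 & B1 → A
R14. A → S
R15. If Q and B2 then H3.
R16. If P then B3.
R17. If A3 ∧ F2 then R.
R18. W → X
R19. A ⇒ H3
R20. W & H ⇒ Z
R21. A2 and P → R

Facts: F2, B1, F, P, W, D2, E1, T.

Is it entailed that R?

B2  (by R2: F2, P)
F3  (by R10: W, P)
A  (by R13: E1, B1)
H3  (by R19: A)
Z  (by R8: H3, F3)
D  (by R3: Z, B2)
R  (by R7: D)

Yes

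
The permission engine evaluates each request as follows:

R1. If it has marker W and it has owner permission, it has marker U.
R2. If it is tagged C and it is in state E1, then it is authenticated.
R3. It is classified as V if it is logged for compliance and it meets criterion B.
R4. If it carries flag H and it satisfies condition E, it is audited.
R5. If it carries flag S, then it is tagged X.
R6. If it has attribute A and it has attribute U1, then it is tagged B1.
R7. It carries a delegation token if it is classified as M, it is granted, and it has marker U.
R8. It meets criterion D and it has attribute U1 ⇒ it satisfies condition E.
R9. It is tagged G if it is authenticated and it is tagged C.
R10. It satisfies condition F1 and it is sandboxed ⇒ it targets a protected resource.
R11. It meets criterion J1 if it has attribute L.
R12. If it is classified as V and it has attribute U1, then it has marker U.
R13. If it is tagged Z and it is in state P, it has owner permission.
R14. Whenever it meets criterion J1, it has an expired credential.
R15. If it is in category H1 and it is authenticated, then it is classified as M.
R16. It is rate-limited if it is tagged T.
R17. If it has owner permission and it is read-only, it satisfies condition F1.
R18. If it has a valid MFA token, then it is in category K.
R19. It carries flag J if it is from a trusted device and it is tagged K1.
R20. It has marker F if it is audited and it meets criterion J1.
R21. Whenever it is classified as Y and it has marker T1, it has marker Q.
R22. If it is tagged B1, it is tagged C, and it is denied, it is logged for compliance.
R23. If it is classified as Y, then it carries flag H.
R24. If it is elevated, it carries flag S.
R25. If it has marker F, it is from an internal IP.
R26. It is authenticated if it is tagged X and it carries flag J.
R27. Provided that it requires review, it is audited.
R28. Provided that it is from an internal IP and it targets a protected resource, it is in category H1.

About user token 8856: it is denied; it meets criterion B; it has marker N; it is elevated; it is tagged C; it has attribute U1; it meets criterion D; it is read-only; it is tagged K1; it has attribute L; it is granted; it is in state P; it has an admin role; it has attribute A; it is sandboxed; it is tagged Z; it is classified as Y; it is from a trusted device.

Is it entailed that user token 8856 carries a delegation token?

By R6 (it has attribute A, it has attribute U1): it is tagged B1.
By R8 (it meets criterion D, it has attribute U1): it satisfies condition E.
By R11 (it has attribute L): it meets criterion J1.
By R13 (it is tagged Z, it is in state P): it has owner permission.
By R17 (it has owner permission, it is read-only): it satisfies condition F1.
By R19 (it is from a trusted device, it is tagged K1): it carries flag J.
By R22 (it is tagged B1, it is tagged C, it is denied): it is logged for compliance.
By R23 (it is classified as Y): it carries flag H.
By R24 (it is elevated): it carries flag S.
By R3 (it is logged for compliance, it meets criterion B): it is classified as V.
By R4 (it carries flag H, it satisfies condition E): it is audited.
By R5 (it carries flag S): it is tagged X.
By R10 (it satisfies condition F1, it is sandboxed): it targets a protected resource.
By R12 (it is classified as V, it has attribute U1): it has marker U.
By R20 (it is audited, it meets criterion J1): it has marker F.
By R25 (it has marker F): it is from an internal IP.
By R26 (it is tagged X, it carries flag J): it is authenticated.
By R28 (it is from an internal IP, it targets a protected resource): it is in category H1.
By R15 (it is in category H1, it is authenticated): it is classified as M.
By R7 (it is classified as M, it is granted, it has marker U): it carries a delegation token.

Yes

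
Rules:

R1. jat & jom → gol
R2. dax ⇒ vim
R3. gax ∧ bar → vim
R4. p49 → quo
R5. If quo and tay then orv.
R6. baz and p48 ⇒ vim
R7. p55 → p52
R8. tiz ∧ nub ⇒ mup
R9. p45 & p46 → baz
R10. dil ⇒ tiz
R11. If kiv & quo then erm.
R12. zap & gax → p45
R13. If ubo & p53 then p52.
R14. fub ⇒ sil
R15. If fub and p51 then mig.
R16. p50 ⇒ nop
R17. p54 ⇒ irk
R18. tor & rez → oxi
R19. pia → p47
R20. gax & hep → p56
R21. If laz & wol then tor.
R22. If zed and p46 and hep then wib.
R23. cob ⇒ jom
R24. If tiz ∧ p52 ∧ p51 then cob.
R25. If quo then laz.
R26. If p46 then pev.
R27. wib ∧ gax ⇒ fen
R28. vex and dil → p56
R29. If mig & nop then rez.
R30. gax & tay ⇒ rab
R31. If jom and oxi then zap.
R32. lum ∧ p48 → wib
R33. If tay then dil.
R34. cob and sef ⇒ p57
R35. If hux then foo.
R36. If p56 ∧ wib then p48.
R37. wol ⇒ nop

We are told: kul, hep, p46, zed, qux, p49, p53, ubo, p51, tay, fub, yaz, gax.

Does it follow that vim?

No

Forward chaining from the given facts derives: quo, orv, p52, sil, mig, p56, wib, laz, pev, fen, rab, dil, p48, tiz, cob, jom.
Rules concluding vim: R2 needs dax; R3 needs bar; R6 needs baz — none of these are established.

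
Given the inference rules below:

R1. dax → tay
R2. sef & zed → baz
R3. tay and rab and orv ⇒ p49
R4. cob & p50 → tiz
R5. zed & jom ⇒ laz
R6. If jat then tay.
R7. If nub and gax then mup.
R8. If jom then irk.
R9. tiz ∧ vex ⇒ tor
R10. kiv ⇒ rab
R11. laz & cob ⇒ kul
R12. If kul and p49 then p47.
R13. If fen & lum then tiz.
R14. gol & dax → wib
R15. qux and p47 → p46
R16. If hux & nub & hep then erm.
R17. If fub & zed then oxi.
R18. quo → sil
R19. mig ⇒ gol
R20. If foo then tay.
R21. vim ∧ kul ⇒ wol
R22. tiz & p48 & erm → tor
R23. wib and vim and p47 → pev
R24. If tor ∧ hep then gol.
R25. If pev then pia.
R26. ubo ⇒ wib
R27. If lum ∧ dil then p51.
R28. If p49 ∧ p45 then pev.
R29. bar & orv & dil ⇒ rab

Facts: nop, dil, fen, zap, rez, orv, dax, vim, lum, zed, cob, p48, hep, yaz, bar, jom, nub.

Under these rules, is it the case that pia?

No

Forward chaining from the given facts derives: tay, laz, irk, kul, tiz, wol, p51, rab, p49, p47.
The only rule concluding pia is R25, which needs pev; that is never established.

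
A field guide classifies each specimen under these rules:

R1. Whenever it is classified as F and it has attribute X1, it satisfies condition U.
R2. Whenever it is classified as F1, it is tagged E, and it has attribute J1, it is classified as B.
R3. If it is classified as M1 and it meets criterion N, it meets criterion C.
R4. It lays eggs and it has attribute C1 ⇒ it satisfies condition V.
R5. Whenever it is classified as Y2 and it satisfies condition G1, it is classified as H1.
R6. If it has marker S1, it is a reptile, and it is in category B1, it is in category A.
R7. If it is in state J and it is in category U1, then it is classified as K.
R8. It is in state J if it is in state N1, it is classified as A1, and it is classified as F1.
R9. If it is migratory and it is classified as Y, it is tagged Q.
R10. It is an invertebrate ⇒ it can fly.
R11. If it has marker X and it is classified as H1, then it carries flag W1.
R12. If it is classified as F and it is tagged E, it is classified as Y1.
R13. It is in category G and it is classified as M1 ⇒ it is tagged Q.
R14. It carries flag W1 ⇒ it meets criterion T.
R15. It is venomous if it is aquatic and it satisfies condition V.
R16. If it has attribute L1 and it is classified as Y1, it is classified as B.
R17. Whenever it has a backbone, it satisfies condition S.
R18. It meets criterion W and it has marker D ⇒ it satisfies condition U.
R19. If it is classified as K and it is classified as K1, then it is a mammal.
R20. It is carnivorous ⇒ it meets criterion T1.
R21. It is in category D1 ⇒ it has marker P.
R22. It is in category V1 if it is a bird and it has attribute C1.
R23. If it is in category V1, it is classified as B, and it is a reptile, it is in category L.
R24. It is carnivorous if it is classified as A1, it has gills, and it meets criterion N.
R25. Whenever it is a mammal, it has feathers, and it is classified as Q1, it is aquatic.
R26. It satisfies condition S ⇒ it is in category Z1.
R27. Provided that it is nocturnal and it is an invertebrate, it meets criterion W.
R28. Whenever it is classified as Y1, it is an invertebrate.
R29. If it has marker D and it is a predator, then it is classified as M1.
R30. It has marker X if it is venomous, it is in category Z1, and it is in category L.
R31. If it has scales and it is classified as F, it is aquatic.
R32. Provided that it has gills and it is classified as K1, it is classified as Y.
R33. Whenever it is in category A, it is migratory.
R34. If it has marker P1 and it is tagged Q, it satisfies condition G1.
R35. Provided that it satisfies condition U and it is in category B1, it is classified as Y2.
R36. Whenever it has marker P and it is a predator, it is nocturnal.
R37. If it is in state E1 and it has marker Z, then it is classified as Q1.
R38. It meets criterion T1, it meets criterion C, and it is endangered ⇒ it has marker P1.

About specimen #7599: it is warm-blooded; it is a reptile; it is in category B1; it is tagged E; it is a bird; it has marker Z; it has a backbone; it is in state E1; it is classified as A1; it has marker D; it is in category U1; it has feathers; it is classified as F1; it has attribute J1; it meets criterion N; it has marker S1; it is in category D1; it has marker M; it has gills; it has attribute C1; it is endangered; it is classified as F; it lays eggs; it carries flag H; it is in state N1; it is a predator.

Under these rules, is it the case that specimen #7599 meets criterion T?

Forward chaining from the given facts derives: is classified as B, satisfies condition V, is in category A, is in state J, is classified as Y1, satisfies condition S, has marker P, is in category V1, is in category L, is carnivorous, is in category Z1, is an invertebrate, is classified as M1, is migratory, is nocturnal, is classified as Q1, meets criterion C, is classified as K, can fly, meets criterion T1, meets criterion W, has marker P1, satisfies condition U, is classified as Y2.
The only rule concluding "it meets criterion T" is R14, which needs "it carries flag W1"; that is never established.

No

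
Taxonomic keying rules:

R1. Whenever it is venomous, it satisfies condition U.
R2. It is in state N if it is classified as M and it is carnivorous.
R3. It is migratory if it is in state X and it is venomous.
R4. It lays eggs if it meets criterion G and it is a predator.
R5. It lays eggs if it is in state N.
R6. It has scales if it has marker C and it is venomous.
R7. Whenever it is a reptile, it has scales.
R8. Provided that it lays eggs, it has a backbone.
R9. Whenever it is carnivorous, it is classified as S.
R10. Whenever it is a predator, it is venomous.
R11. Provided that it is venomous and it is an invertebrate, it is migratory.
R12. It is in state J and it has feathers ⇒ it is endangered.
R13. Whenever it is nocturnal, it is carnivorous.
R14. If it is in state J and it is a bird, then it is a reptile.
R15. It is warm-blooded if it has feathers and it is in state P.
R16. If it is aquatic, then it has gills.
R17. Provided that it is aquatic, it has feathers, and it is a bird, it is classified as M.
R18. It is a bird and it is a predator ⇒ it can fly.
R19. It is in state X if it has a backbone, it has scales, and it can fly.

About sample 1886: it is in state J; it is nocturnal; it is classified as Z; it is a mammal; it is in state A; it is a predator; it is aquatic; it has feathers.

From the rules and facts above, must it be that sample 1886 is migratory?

Forward chaining from the given facts derives: is venomous, is endangered, is carnivorous, has gills, satisfies condition U, is classified as S.
Rules concluding "it is migratory": R3 needs "it is in state X"; R11 needs "it is an invertebrate" — none of these are established.

No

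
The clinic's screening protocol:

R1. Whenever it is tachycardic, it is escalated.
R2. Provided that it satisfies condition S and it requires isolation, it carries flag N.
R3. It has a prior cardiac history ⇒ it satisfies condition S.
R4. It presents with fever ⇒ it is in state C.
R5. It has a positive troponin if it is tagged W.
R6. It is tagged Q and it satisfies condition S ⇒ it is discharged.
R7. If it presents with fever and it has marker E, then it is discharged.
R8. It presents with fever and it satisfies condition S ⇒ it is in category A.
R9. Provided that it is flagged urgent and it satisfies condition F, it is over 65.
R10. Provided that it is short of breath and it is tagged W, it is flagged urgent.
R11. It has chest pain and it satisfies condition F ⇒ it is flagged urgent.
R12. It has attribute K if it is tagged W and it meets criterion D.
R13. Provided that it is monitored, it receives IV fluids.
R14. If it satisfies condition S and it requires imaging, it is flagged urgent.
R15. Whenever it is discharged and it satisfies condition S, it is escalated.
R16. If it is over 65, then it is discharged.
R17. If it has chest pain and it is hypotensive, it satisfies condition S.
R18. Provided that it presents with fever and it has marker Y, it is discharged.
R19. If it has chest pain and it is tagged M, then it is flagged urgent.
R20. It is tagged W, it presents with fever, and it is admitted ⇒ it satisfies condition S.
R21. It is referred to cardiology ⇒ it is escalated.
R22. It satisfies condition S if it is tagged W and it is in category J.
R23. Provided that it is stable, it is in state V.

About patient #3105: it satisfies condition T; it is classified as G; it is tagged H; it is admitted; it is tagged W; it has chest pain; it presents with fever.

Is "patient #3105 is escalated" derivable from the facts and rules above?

No

Forward chaining from the given facts derives: is in state C, has a positive troponin, satisfies condition S, is in category A.
Rules concluding "it is escalated": R1 needs "it is tachycardic"; R15 needs "it is discharged"; R21 needs "it is referred to cardiology" — none of these are established.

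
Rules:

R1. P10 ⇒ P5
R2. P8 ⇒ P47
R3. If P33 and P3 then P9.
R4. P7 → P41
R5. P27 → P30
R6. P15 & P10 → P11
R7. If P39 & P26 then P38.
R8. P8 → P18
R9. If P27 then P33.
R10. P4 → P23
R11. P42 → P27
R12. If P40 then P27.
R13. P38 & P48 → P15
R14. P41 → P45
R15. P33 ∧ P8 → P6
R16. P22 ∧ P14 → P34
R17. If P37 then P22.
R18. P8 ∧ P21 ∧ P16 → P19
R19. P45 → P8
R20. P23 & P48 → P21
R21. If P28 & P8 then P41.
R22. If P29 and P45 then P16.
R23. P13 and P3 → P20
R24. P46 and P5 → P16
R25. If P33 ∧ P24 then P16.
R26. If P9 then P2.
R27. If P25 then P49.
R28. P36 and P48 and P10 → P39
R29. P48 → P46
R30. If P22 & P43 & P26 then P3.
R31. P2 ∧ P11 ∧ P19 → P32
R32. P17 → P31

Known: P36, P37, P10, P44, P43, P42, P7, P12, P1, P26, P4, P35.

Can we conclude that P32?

Forward chaining from the given facts derives: P5, P41, P23, P27, P45, P22, P8, P3, P47, P30, P18, P33, P6, P9, P2.
The only rule concluding P32 is R31, which needs P11; that is never established.

No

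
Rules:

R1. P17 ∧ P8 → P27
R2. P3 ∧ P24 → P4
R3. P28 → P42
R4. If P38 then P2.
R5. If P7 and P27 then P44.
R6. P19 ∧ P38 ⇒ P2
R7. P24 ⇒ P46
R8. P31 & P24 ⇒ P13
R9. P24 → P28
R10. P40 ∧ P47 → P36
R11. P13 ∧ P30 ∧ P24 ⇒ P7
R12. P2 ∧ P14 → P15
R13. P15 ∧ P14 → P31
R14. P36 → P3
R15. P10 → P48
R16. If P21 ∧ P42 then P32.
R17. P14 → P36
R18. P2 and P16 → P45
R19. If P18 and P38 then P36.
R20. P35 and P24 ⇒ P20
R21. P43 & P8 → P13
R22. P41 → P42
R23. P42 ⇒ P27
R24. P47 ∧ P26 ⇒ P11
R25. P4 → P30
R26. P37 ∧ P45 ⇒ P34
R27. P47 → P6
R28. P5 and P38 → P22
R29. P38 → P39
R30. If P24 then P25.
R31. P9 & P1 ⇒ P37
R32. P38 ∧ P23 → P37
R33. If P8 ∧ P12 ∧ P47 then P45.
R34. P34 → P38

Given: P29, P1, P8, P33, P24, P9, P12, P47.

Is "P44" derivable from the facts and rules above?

No

Forward chaining from the given facts derives: P46, P28, P6, P25, P37, P45, P42, P27, P34, P38, P2, P39.
The only rule concluding P44 is R5, which needs P7; that is never established.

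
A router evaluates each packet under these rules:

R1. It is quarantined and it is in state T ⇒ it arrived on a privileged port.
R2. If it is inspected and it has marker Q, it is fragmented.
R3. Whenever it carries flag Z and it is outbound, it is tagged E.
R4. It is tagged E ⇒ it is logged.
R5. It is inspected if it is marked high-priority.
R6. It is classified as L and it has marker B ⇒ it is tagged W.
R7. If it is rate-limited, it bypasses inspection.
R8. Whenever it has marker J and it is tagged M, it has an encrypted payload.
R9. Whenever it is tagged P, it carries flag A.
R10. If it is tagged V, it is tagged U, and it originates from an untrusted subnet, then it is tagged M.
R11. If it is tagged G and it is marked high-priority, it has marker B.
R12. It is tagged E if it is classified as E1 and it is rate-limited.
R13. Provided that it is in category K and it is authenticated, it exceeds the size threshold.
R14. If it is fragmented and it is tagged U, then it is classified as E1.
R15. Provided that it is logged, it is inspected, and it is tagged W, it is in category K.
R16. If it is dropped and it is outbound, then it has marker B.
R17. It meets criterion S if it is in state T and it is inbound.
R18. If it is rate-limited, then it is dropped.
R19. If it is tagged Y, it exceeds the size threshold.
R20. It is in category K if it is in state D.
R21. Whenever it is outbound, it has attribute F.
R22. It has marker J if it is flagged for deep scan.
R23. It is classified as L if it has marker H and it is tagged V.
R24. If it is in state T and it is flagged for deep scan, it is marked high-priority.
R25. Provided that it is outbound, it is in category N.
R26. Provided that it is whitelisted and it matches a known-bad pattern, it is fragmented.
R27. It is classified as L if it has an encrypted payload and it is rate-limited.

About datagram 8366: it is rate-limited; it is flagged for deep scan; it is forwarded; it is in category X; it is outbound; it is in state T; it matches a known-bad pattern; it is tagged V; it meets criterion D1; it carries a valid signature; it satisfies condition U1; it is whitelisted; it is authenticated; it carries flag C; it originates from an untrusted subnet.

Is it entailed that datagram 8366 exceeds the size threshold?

No

Forward chaining from the given facts derives: bypasses inspection, is dropped, has attribute F, has marker J, is marked high-priority, is in category N, is fragmented, is inspected, has marker B.
Rules concluding "it exceeds the size threshold": R13 needs "it is in category K"; R19 needs "it is tagged Y" — none of these are established.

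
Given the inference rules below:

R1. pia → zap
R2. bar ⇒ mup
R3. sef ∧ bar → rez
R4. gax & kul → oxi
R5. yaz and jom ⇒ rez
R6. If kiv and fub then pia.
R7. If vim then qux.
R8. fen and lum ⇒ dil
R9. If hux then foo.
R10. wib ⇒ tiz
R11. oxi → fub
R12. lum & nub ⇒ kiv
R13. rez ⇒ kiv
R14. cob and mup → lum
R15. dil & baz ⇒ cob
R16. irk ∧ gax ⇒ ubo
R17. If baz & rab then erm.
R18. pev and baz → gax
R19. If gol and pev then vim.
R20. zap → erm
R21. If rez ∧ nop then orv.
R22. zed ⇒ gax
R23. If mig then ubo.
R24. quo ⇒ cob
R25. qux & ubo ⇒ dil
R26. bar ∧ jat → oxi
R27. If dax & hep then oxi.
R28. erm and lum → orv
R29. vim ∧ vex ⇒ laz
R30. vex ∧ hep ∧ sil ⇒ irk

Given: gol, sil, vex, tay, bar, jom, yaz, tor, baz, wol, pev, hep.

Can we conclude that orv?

No

Forward chaining from the given facts derives: mup, rez, kiv, gax, vim, laz, irk, qux, ubo, dil, cob, lum.
Rules concluding orv: R21 needs nop; R28 needs erm — none of these are established.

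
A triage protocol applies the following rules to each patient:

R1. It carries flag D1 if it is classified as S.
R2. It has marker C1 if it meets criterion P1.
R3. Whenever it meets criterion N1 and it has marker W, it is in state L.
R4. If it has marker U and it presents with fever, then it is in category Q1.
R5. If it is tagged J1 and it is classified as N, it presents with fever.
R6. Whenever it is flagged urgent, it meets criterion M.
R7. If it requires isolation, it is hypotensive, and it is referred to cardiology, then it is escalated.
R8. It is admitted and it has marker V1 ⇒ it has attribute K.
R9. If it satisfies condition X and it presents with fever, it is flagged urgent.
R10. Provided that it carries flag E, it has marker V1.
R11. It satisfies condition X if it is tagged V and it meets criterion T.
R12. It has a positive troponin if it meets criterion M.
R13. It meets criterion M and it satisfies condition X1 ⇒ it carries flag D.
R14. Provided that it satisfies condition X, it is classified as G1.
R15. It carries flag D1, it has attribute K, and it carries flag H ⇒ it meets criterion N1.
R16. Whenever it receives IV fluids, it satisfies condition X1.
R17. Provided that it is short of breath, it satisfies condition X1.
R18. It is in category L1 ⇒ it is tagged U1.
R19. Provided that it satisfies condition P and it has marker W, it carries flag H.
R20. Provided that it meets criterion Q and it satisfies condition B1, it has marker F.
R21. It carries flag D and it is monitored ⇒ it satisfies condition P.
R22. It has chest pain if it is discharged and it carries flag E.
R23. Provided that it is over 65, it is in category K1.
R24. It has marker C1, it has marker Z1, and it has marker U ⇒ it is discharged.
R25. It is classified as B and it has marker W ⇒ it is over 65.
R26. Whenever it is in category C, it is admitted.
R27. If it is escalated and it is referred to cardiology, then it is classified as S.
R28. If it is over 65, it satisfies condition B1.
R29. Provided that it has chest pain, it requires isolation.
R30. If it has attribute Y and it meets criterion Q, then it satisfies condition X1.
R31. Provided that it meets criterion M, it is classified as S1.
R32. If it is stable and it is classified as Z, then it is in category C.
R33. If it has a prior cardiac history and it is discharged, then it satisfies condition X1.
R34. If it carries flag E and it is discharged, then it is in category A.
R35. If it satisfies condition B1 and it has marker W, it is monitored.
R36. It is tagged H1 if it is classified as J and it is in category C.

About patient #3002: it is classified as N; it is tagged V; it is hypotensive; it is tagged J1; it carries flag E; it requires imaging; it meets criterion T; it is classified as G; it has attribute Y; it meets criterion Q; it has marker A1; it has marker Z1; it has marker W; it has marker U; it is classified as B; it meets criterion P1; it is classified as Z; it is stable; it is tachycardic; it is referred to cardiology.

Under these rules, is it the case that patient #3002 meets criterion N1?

By R2 (it meets criterion P1): it has marker C1.
By R5 (it is tagged J1, it is classified as N): it presents with fever.
By R10 (it carries flag E): it has marker V1.
By R11 (it is tagged V, it meets criterion T): it satisfies condition X.
By R24 (it has marker C1, it has marker Z1, it has marker U): it is discharged.
By R25 (it is classified as B, it has marker W): it is over 65.
By R28 (it is over 65): it satisfies condition B1.
By R30 (it has attribute Y, it meets criterion Q): it satisfies condition X1.
By R32 (it is stable, it is classified as Z): it is in category C.
By R35 (it satisfies condition B1, it has marker W): it is monitored.
By R9 (it satisfies condition X, it presents with fever): it is flagged urgent.
By R22 (it is discharged, it carries flag E): it has chest pain.
By R26 (it is in category C): it is admitted.
By R29 (it has chest pain): it requires isolation.
By R6 (it is flagged urgent): it meets criterion M.
By R7 (it requires isolation, it is hypotensive, it is referred to cardiology): it is escalated.
By R8 (it is admitted, it has marker V1): it has attribute K.
By R13 (it meets criterion M, it satisfies condition X1): it carries flag D.
By R21 (it carries flag D, it is monitored): it satisfies condition P.
By R27 (it is escalated, it is referred to cardiology): it is classified as S.
By R1 (it is classified as S): it carries flag D1.
By R19 (it satisfies condition P, it has marker W): it carries flag H.
By R15 (it carries flag D1, it has attribute K, it carries flag H): it meets criterion N1.

Yes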